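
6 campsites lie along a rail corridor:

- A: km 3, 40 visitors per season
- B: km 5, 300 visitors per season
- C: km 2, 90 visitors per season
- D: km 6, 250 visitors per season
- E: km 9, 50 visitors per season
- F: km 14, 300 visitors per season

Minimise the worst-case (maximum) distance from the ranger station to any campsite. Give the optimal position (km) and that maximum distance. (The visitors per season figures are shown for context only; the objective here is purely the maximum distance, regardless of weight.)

location 8, max distance 6

The 1-center on a line is the midpoint of the two extreme points: leftmost at 2, rightmost at 14.
Optimal location = (2 + 14)/2 = 8; maximum distance = (14 − 2)/2 = 6.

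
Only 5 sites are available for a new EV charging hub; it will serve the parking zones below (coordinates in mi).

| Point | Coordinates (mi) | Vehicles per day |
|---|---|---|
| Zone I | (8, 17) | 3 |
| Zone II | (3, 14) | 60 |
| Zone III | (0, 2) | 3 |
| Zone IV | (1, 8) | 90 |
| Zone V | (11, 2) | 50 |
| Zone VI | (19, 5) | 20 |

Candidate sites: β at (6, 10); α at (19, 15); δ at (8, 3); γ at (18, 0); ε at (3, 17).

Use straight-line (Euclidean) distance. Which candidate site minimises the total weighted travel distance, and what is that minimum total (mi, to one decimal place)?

β, total 1586.8 mi

Total weighted distance at each candidate:
  β (6, 10): total = 1586.8
  α (19, 15): total = 3765.9
  δ (8, 3): total = 1947.1
  γ (18, 0): total = 3501.5
  ε (3, 17): total = 2320.7
Minimum is at β with total 1586.8 mi.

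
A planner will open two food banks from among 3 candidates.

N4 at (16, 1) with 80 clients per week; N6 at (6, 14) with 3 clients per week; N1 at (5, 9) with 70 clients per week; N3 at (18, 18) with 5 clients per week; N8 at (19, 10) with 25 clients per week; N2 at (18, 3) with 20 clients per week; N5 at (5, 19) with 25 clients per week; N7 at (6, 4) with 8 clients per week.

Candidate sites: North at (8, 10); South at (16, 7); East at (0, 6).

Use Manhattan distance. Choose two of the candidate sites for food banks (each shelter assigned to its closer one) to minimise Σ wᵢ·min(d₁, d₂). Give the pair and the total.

Evaluate every pair (each demand assigned to the nearer of the two):
  {North, South}: total = 1477
  {South, East}: total = 1931
  {North, East}: total = 2727
Best pair: {North, South} with total 1477.

{North, South}, total 1477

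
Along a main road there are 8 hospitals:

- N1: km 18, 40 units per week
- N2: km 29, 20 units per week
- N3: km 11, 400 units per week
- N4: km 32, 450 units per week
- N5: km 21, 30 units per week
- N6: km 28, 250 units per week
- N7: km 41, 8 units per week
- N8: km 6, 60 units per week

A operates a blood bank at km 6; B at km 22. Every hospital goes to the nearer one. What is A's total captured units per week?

The indifferent point is the midpoint (6+22)/2 = 14; hospitals left of it (closer to A at 6) go to A, those right go to B.
  N8 at 6 (w=60) → A
  N3 at 11 (w=400) → A
  N1 at 18 (w=40) → B
  N5 at 21 (w=30) → B
  N6 at 28 (w=250) → B
  N2 at 29 (w=20) → B
  N4 at 32 (w=450) → B
  N7 at 41 (w=8) → B
A captures 460; B captures 798.

460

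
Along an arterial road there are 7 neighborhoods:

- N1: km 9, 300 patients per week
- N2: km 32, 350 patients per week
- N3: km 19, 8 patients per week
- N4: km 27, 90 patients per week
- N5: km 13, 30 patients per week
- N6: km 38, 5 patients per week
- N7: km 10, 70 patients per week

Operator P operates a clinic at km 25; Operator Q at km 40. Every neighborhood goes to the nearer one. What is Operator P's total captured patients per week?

The indifferent point is the midpoint (25+40)/2 = 32.5; neighborhoods left of it (closer to Operator P at 25) go to Operator P, those right go to Operator Q.
  N1 at 9 (w=300) → Operator P
  N7 at 10 (w=70) → Operator P
  N5 at 13 (w=30) → Operator P
  N3 at 19 (w=8) → Operator P
  N4 at 27 (w=90) → Operator P
  N2 at 32 (w=350) → Operator P
  N6 at 38 (w=5) → Operator Q
Operator P captures 848; Operator Q captures 5.

848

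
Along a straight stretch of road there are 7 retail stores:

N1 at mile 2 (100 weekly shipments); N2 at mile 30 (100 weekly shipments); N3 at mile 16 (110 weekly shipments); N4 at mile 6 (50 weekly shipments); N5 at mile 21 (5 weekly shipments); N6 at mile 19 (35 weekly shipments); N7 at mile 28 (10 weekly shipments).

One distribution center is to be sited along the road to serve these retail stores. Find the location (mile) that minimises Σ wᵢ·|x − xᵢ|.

For a sum of weighted absolute distances on a line, the optimum is the weighted median (not the mean). Total weight W = 410; half-weight = 205.
Sort by position and accumulate weight:
  mile 2 (N1, w=100) → cum 100
  mile 6 (N4, w=50) → cum 150
  mile 16 (N3, w=110) → cum 260  ≥ 205 → median here
  mile 19 (N6, w=35) → cum 295
  mile 21 (N5, w=5) → cum 300
  mile 28 (N7, w=10) → cum 310
  mile 30 (N2, w=100) → cum 410
Optimal location: mile 16.

x = 16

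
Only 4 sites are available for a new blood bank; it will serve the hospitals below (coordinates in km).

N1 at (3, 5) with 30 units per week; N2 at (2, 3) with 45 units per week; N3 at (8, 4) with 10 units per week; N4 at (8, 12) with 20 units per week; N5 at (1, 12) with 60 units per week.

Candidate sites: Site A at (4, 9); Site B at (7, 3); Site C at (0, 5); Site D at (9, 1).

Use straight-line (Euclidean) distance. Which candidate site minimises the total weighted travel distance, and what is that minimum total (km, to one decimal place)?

Total weighted distance at each candidate:
  Site A (4, 9): total = 826.9
  Site B (7, 3): total = 1203.4
  Site C (0, 5): total = 934.8
  Site D (9, 1): total = 1612.6
Minimum is at Site A with total 826.9 km.

Site A, total 826.9 km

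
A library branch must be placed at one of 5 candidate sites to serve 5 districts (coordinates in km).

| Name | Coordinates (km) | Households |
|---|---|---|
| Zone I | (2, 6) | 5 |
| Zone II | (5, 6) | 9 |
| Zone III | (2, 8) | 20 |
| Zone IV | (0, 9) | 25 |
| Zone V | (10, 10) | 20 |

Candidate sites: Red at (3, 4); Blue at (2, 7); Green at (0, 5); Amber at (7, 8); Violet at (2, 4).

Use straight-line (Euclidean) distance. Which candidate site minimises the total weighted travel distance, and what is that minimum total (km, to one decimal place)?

Total weighted distance at each candidate:
  Red (3, 4): total = 449.3
  Blue (2, 7): total = 295.1
  Green (0, 5): total = 452.8
  Amber (7, 8): total = 401.3
  Violet (2, 4): total = 457.1
Minimum is at Blue with total 295.1 km.

Blue, total 295.1 km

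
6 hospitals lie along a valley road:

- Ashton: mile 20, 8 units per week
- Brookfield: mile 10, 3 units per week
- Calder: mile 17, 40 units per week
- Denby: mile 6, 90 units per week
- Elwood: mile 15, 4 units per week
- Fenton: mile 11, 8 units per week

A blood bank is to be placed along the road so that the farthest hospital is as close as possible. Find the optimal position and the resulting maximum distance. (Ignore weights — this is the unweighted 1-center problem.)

location 13, max distance 7

The 1-center on a line is the midpoint of the two extreme points: leftmost at 6, rightmost at 20.
Optimal location = (6 + 20)/2 = 13; maximum distance = (20 − 6)/2 = 7.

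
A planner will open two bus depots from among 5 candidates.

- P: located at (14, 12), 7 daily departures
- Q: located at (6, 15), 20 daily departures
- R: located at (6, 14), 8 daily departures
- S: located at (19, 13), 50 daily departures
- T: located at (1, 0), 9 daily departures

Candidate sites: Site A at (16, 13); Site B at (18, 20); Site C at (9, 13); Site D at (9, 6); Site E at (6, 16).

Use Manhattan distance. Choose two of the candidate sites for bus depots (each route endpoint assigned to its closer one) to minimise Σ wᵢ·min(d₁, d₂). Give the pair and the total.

Evaluate every pair (each demand assigned to the nearer of the two):
  {Site A, Site E}: total = 396
  {Site A, Site C}: total = 492
  {Site A, Site D}: total = 625
  {Site B, Site E}: total = 709
  {Site A, Site B}: total = 751
  {Site B, Site C}: total = 763
  {Site C, Site E}: total = 767
  {Site C, Site D}: total = 800
  {Site B, Site D}: total = 931
  {Site D, Site E}: total = 1039
Best pair: {Site A, Site E} with total 396.

{Site A, Site E}, total 396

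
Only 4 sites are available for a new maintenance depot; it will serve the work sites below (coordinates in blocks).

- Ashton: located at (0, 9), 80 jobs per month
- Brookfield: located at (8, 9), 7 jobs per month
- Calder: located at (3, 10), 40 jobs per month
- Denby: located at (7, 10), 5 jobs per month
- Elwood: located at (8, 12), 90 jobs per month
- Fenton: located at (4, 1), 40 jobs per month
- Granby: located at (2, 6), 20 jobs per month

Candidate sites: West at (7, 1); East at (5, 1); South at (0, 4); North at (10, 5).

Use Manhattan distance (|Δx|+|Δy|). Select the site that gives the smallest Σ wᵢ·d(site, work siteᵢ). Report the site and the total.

Total weighted distance at each candidate:
  West (7, 1): total = 3228
  East (5, 1): total = 3072
  South (0, 4): total = 2716
  North (10, 5): total = 3072
Minimum is at South with total 2716 blocks.

South, total 2716 blocks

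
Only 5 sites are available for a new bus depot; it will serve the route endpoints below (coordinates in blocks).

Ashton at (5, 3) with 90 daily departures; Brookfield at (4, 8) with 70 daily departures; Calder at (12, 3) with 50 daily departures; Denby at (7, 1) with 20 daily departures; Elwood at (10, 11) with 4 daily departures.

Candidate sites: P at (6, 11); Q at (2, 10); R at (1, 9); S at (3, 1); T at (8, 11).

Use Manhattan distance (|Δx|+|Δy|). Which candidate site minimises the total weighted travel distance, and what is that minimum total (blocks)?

Total weighted distance at each candidate:
  P (6, 11): total = 2096
  Q (2, 10): total = 2346
  R (1, 9): total = 2354
  S (3, 1): total = 1618
  T (8, 11): total = 2308
Minimum is at S with total 1618 blocks.

S, total 1618 blocks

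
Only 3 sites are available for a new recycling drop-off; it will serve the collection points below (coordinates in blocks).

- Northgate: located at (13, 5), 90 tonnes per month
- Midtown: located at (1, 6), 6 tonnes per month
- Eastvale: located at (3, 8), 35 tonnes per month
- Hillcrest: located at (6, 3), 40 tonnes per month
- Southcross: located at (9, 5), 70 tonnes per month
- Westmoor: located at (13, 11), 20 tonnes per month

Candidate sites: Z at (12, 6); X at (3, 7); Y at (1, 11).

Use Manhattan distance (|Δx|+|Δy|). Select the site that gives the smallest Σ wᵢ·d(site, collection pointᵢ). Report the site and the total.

Z, total 1391 blocks

Total weighted distance at each candidate:
  Z (12, 6): total = 1391
  X (3, 7): total = 2253
  Y (1, 11): total = 3565
Minimum is at Z with total 1391 blocks.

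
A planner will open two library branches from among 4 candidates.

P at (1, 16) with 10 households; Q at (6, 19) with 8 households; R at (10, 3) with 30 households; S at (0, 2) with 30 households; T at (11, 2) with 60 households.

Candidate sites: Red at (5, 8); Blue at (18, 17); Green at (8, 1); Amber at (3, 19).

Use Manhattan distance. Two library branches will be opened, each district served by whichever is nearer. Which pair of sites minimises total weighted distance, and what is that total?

{Green, Amber}, total 704

Evaluate every pair (each demand assigned to the nearer of the two):
  {Green, Amber}: total = 704
  {Red, Green}: total = 846
  {Blue, Green}: total = 922
  {Red, Amber}: total = 1424
  {Red, Blue}: total = 1566
  {Blue, Amber}: total = 2654
Best pair: {Green, Amber} with total 704.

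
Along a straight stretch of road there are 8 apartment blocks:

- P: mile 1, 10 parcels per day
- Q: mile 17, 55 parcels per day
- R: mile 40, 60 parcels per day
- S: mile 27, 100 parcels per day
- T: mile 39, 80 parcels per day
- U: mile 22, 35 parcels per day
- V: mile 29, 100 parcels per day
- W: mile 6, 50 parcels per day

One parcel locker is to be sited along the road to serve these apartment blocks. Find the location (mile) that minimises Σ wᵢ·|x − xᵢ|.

x = 27

For a sum of weighted absolute distances on a line, the optimum is the weighted median (not the mean). Total weight W = 490; half-weight = 245.
Sort by position and accumulate weight:
  mile 1 (P, w=10) → cum 10
  mile 6 (W, w=50) → cum 60
  mile 17 (Q, w=55) → cum 115
  mile 22 (U, w=35) → cum 150
  mile 27 (S, w=100) → cum 250  ≥ 245 → median here
  mile 29 (V, w=100) → cum 350
  mile 39 (T, w=80) → cum 430
  mile 40 (R, w=60) → cum 490
Optimal location: mile 27.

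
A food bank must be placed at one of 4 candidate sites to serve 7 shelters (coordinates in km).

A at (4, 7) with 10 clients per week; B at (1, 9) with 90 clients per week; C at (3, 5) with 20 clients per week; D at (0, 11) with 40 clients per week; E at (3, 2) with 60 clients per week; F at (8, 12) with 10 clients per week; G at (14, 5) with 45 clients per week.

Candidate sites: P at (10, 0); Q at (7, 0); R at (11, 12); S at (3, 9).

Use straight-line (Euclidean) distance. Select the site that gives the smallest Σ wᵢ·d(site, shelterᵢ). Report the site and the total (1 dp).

S, total 1431.6 km

Total weighted distance at each candidate:
  P (10, 0): total = 2851.0
  Q (7, 0): total = 2475.1
  R (11, 12): total = 2821.2
  S (3, 9): total = 1431.6
Minimum is at S with total 1431.6 km.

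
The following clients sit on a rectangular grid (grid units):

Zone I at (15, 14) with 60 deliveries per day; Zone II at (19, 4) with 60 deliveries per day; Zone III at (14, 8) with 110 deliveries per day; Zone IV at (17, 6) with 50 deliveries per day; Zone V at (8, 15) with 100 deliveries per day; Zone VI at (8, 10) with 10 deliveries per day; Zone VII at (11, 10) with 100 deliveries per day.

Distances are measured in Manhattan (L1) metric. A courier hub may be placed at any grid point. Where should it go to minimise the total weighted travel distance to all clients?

(14, 10)

Manhattan distance separates: Σwᵢ(|x−xᵢ|+|y−yᵢ|) = Σwᵢ|x−xᵢ| + Σwᵢ|y−yᵢ|, so x and y are optimised independently as 1-D weighted medians.
Total weight W = 490; half = 245.
x-coordinate, sorted with cumulative weight:
  x=8 (Zone V, w=100) cum 100
  x=8 (Zone VI, w=10) cum 110
  x=11 (Zone VII, w=100) cum 210
  x=14 (Zone III, w=110) cum 320  ← median
  x=15 (Zone I, w=60) cum 380
  x=17 (Zone IV, w=50) cum 430
  x=19 (Zone II, w=60) cum 490
⇒ x* = 14
y-coordinate, sorted with cumulative weight:
  y=4 (Zone II, w=60) cum 60
  y=6 (Zone IV, w=50) cum 110
  y=8 (Zone III, w=110) cum 220
  y=10 (Zone VI, w=10) cum 230
  y=10 (Zone VII, w=100) cum 330  ← median
  y=14 (Zone I, w=60) cum 390
  y=15 (Zone V, w=100) cum 490
⇒ y* = 10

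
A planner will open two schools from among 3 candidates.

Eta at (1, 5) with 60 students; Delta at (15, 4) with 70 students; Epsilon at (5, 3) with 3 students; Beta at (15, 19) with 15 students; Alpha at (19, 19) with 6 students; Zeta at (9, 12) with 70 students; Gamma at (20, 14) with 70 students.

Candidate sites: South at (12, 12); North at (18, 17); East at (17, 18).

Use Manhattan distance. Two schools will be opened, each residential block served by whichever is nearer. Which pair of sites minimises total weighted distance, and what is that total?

Evaluate every pair (each demand assigned to the nearer of the two):
  {South, North}: total = 2551
  {South, East}: total = 2661
  {North, East}: total = 4334
Best pair: {South, North} with total 2551.

{South, North}, total 2551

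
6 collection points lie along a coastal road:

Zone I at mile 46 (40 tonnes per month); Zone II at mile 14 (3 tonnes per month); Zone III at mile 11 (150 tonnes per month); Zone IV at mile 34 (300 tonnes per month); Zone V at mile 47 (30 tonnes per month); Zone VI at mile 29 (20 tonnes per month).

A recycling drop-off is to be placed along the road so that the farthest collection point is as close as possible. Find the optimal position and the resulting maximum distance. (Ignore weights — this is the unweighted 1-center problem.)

The 1-center on a line is the midpoint of the two extreme points: leftmost at 11, rightmost at 47.
Optimal location = (11 + 47)/2 = 29; maximum distance = (47 − 11)/2 = 18.

location 29, max distance 18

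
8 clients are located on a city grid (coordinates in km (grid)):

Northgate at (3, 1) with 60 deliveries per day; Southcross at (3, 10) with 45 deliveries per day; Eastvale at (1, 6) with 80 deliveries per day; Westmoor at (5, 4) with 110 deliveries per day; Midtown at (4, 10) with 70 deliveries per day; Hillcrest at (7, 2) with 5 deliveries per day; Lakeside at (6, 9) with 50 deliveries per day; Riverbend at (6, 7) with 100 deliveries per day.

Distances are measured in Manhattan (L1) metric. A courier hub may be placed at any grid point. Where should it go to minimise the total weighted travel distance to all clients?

(5, 7)

Manhattan distance separates: Σwᵢ(|x−xᵢ|+|y−yᵢ|) = Σwᵢ|x−xᵢ| + Σwᵢ|y−yᵢ|, so x and y are optimised independently as 1-D weighted medians.
Total weight W = 520; half = 260.
x-coordinate, sorted with cumulative weight:
  x=1 (Eastvale, w=80) cum 80
  x=3 (Northgate, w=60) cum 140
  x=3 (Southcross, w=45) cum 185
  x=4 (Midtown, w=70) cum 255
  x=5 (Westmoor, w=110) cum 365  ← median
  x=6 (Lakeside, w=50) cum 415
  x=6 (Riverbend, w=100) cum 515
  x=7 (Hillcrest, w=5) cum 520
⇒ x* = 5
y-coordinate, sorted with cumulative weight:
  y=1 (Northgate, w=60) cum 60
  y=2 (Hillcrest, w=5) cum 65
  y=4 (Westmoor, w=110) cum 175
  y=6 (Eastvale, w=80) cum 255
  y=7 (Riverbend, w=100) cum 355  ← median
  y=9 (Lakeside, w=50) cum 405
  y=10 (Southcross, w=45) cum 450
  y=10 (Midtown, w=70) cum 520
⇒ y* = 7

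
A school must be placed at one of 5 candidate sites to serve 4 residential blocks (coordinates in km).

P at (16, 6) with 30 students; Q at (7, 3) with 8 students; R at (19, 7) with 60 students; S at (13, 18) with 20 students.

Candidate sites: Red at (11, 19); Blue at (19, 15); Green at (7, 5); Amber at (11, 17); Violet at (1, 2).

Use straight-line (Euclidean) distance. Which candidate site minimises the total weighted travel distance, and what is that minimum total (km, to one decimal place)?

Blue, total 1034.5 km

Total weighted distance at each candidate:
  Red (11, 19): total = 1459.8
  Blue (19, 15): total = 1034.5
  Green (7, 5): total = 1303.9
  Amber (11, 17): total = 1292.1
  Violet (1, 2): total = 2035.3
Minimum is at Blue with total 1034.5 km.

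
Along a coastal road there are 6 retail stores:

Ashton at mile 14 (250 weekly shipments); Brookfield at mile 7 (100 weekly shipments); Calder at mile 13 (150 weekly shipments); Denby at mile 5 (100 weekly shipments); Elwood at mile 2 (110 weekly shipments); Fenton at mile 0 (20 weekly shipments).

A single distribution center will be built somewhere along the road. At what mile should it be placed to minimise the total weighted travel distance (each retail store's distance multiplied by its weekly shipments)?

x = 13

For a sum of weighted absolute distances on a line, the optimum is the weighted median (not the mean). Total weight W = 730; half-weight = 365.
Sort by position and accumulate weight:
  mile 0 (Fenton, w=20) → cum 20
  mile 2 (Elwood, w=110) → cum 130
  mile 5 (Denby, w=100) → cum 230
  mile 7 (Brookfield, w=100) → cum 330
  mile 13 (Calder, w=150) → cum 480  ≥ 365 → median here
  mile 14 (Ashton, w=250) → cum 730
Optimal location: mile 13.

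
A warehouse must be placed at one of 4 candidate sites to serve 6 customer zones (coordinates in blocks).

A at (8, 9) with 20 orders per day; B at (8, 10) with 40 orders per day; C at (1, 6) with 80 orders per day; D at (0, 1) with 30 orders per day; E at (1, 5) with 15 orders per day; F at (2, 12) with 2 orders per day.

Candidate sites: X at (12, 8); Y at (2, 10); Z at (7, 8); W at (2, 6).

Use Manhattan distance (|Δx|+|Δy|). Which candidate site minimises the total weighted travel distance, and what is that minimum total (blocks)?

W, total 912 blocks

Total weighted distance at each candidate:
  X (12, 8): total = 2188
  Y (2, 10): total = 1204
  Z (7, 8): total = 1373
  W (2, 6): total = 912
Minimum is at W with total 912 blocks.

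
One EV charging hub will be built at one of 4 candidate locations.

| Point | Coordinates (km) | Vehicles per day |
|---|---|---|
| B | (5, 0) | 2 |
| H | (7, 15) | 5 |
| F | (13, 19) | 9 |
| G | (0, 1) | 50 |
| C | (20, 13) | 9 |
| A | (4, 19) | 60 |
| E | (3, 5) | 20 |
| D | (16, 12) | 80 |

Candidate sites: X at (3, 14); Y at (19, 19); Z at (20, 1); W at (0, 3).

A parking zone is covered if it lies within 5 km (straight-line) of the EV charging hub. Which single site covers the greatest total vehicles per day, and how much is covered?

W, covering 70

Coverage radius r = 5 km; a point is covered iff (Δx)²+(Δy)² ≤ 5² = 25.
  X (3, 14): covers {H} → 5
  Y (19, 19): covers {none} → 0
  Z (20, 1): covers {none} → 0
  W (0, 3): covers {G, E} → 70
Maximum coverage at W: 70 vehicles per day.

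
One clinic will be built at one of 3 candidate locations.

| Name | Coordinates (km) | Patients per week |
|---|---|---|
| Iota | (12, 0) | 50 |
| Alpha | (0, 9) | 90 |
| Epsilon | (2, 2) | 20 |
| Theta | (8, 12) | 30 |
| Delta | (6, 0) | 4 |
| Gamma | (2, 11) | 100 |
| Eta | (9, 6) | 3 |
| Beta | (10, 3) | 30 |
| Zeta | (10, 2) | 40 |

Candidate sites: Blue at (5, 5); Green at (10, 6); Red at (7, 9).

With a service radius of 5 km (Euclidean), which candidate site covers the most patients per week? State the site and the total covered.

Green, covering 73

Coverage radius r = 5 km; a point is covered iff (Δx)²+(Δy)² ≤ 5² = 25.
  Blue (5, 5): covers {Epsilon, Eta} → 23
  Green (10, 6): covers {Eta, Beta, Zeta} → 73
  Red (7, 9): covers {Theta, Eta} → 33
Maximum coverage at Green: 73 patients per week.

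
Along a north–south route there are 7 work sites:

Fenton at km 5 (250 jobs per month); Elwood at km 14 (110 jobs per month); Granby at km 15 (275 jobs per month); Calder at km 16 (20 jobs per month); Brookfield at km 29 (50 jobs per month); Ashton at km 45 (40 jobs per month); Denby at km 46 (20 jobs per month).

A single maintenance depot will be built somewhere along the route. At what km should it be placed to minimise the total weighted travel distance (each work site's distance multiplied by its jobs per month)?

x = 15

For a sum of weighted absolute distances on a line, the optimum is the weighted median (not the mean). Total weight W = 765; half-weight = 382.5.
Sort by position and accumulate weight:
  km 5 (Fenton, w=250) → cum 250
  km 14 (Elwood, w=110) → cum 360
  km 15 (Granby, w=275) → cum 635  ≥ 382.5 → median here
  km 16 (Calder, w=20) → cum 655
  km 29 (Brookfield, w=50) → cum 705
  km 45 (Ashton, w=40) → cum 745
  km 46 (Denby, w=20) → cum 765
Optimal location: km 15.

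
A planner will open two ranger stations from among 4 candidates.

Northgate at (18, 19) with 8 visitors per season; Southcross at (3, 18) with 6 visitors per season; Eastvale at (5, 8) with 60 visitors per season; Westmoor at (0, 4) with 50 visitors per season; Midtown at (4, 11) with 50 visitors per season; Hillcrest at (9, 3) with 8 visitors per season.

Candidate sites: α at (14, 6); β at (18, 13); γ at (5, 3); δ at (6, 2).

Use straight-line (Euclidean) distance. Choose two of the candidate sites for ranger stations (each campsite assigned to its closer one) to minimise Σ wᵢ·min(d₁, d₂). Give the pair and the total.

{β, γ}, total 1128.9

Evaluate every pair (each demand assigned to the nearer of the two):
  {β, γ}: total = 1128.9
  {α, γ}: total = 1189.7
  {γ, δ}: total = 1239.1
  {β, δ}: total = 1310.3
  {α, δ}: total = 1374.0
  {α, β}: total = 2008.8
Best pair: {β, γ} with total 1128.9.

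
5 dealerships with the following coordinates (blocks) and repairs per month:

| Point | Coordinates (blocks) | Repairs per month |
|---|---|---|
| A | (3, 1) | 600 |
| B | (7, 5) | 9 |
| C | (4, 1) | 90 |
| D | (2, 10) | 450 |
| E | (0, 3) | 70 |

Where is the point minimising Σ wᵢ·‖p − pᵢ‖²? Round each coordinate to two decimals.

(2.56, 4.47)

The minimiser of Σwᵢ‖p−pᵢ‖² is the weighted centroid p* = (Σwᵢpᵢ)/(Σwᵢ).
Σwᵢ = 1219.
Σwᵢxᵢ = 600·3 + 9·7 + 90·4 + 450·2 + 70·0 = 3123.
Σwᵢyᵢ = 600·1 + 9·5 + 90·1 + 450·10 + 70·3 = 5445.
x* = 3123/1219 = 2.56, y* = 5445/1219 = 4.47.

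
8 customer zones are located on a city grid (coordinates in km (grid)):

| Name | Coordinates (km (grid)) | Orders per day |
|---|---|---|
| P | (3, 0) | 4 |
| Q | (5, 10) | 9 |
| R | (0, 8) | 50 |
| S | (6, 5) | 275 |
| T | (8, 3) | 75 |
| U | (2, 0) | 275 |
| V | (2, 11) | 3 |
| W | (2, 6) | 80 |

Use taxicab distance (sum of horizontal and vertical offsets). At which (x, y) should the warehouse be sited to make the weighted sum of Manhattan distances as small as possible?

Manhattan distance separates: Σwᵢ(|x−xᵢ|+|y−yᵢ|) = Σwᵢ|x−xᵢ| + Σwᵢ|y−yᵢ|, so x and y are optimised independently as 1-D weighted medians.
Total weight W = 771; half = 385.5.
x-coordinate, sorted with cumulative weight:
  x=0 (R, w=50) cum 50
  x=2 (U, w=275) cum 325
  x=2 (V, w=3) cum 328
  x=2 (W, w=80) cum 408  ← median
  x=3 (P, w=4) cum 412
  x=5 (Q, w=9) cum 421
  x=6 (S, w=275) cum 696
  x=8 (T, w=75) cum 771
⇒ x* = 2
y-coordinate, sorted with cumulative weight:
  y=0 (P, w=4) cum 4
  y=0 (U, w=275) cum 279
  y=3 (T, w=75) cum 354
  y=5 (S, w=275) cum 629  ← median
  y=6 (W, w=80) cum 709
  y=8 (R, w=50) cum 759
  y=10 (Q, w=9) cum 768
  y=11 (V, w=3) cum 771
⇒ y* = 5

(2, 5)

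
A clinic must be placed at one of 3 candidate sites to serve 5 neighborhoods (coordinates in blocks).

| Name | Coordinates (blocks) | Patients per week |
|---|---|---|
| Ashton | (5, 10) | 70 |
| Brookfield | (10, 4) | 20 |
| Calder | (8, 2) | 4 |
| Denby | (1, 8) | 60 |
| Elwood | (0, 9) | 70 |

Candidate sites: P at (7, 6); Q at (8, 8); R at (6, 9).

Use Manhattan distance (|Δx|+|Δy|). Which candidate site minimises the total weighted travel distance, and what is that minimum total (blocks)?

Total weighted distance at each candidate:
  P (7, 6): total = 1720
  Q (8, 8): total = 1544
  R (6, 9): total = 1136
Minimum is at R with total 1136 blocks.

R, total 1136 blocks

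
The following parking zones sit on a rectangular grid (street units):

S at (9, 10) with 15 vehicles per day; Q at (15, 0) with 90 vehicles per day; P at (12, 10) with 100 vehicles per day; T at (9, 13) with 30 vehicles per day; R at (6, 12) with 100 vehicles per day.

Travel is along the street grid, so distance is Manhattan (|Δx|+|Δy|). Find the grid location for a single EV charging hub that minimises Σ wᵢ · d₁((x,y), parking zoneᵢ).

(12, 10)

Manhattan distance separates: Σwᵢ(|x−xᵢ|+|y−yᵢ|) = Σwᵢ|x−xᵢ| + Σwᵢ|y−yᵢ|, so x and y are optimised independently as 1-D weighted medians.
Total weight W = 335; half = 167.5.
x-coordinate, sorted with cumulative weight:
  x=6 (R, w=100) cum 100
  x=9 (S, w=15) cum 115
  x=9 (T, w=30) cum 145
  x=12 (P, w=100) cum 245  ← median
  x=15 (Q, w=90) cum 335
⇒ x* = 12
y-coordinate, sorted with cumulative weight:
  y=0 (Q, w=90) cum 90
  y=10 (S, w=15) cum 105
  y=10 (P, w=100) cum 205  ← median
  y=12 (R, w=100) cum 305
  y=13 (T, w=30) cum 335
⇒ y* = 10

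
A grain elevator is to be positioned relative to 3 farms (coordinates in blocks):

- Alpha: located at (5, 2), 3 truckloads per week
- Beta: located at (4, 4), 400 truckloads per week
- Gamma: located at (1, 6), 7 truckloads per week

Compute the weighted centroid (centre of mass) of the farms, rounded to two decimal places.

The minimiser of Σwᵢ‖p−pᵢ‖² is the weighted centroid p* = (Σwᵢpᵢ)/(Σwᵢ).
Σwᵢ = 410.
Σwᵢxᵢ = 3·5 + 400·4 + 7·1 = 1622.
Σwᵢyᵢ = 3·2 + 400·4 + 7·6 = 1648.
x* = 1622/410 = 3.96, y* = 1648/410 = 4.02.

(3.96, 4.02)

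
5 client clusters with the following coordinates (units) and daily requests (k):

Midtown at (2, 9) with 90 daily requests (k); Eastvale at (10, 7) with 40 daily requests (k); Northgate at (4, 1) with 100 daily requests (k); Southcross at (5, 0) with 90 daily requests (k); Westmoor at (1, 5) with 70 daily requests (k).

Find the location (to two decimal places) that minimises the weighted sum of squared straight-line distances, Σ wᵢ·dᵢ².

The minimiser of Σwᵢ‖p−pᵢ‖² is the weighted centroid p* = (Σwᵢpᵢ)/(Σwᵢ).
Σwᵢ = 390.
Σwᵢxᵢ = 90·2 + 40·10 + 100·4 + 90·5 + 70·1 = 1500.
Σwᵢyᵢ = 90·9 + 40·7 + 100·1 + 90·0 + 70·5 = 1540.
x* = 1500/390 = 3.85, y* = 1540/390 = 3.95.

(3.85, 3.95)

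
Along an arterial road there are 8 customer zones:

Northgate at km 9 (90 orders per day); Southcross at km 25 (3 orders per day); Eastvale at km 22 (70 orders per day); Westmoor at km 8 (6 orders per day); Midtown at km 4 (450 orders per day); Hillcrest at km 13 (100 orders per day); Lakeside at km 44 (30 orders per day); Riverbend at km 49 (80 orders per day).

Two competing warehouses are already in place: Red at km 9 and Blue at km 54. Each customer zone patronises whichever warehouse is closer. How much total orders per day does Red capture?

The indifferent point is the midpoint (9+54)/2 = 31.5; customer zones left of it (closer to Red at 9) go to Red, those right go to Blue.
  Midtown at 4 (w=450) → Red
  Westmoor at 8 (w=6) → Red
  Northgate at 9 (w=90) → Red
  Hillcrest at 13 (w=100) → Red
  Eastvale at 22 (w=70) → Red
  Southcross at 25 (w=3) → Red
  Lakeside at 44 (w=30) → Blue
  Riverbend at 49 (w=80) → Blue
Red captures 719; Blue captures 110.

719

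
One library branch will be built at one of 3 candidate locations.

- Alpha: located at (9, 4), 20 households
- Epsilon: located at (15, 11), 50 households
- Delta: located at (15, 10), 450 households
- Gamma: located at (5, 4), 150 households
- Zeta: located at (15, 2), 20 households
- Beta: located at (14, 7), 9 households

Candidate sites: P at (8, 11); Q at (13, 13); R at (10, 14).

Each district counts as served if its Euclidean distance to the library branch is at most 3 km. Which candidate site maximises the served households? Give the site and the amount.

Coverage radius r = 3 km; a point is covered iff (Δx)²+(Δy)² ≤ 3² = 9.
  P (8, 11): covers {none} → 0
  Q (13, 13): covers {Epsilon} → 50
  R (10, 14): covers {none} → 0
Maximum coverage at Q: 50 households.

Q, covering 50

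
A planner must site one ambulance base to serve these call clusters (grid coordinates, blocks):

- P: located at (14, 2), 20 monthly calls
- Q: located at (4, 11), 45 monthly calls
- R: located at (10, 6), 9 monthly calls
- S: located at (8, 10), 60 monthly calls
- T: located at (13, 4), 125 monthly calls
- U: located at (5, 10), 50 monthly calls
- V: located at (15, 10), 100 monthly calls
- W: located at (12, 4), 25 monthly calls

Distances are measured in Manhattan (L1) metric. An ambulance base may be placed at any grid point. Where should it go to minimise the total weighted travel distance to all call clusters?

(13, 10)

Manhattan distance separates: Σwᵢ(|x−xᵢ|+|y−yᵢ|) = Σwᵢ|x−xᵢ| + Σwᵢ|y−yᵢ|, so x and y are optimised independently as 1-D weighted medians.
Total weight W = 434; half = 217.
x-coordinate, sorted with cumulative weight:
  x=4 (Q, w=45) cum 45
  x=5 (U, w=50) cum 95
  x=8 (S, w=60) cum 155
  x=10 (R, w=9) cum 164
  x=12 (W, w=25) cum 189
  x=13 (T, w=125) cum 314  ← median
  x=14 (P, w=20) cum 334
  x=15 (V, w=100) cum 434
⇒ x* = 13
y-coordinate, sorted with cumulative weight:
  y=2 (P, w=20) cum 20
  y=4 (T, w=125) cum 145
  y=4 (W, w=25) cum 170
  y=6 (R, w=9) cum 179
  y=10 (S, w=60) cum 239  ← median
  y=10 (U, w=50) cum 289
  y=10 (V, w=100) cum 389
  y=11 (Q, w=45) cum 434
⇒ y* = 10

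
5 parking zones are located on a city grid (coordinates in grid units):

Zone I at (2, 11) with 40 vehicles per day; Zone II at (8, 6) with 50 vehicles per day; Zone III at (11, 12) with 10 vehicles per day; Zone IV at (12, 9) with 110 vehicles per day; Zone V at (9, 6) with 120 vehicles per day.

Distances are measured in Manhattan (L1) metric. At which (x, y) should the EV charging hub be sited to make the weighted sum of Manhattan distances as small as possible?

Manhattan distance separates: Σwᵢ(|x−xᵢ|+|y−yᵢ|) = Σwᵢ|x−xᵢ| + Σwᵢ|y−yᵢ|, so x and y are optimised independently as 1-D weighted medians.
Total weight W = 330; half = 165.
x-coordinate, sorted with cumulative weight:
  x=2 (Zone I, w=40) cum 40
  x=8 (Zone II, w=50) cum 90
  x=9 (Zone V, w=120) cum 210  ← median
  x=11 (Zone III, w=10) cum 220
  x=12 (Zone IV, w=110) cum 330
⇒ x* = 9
y-coordinate, sorted with cumulative weight:
  y=6 (Zone II, w=50) cum 50
  y=6 (Zone V, w=120) cum 170  ← median
  y=9 (Zone IV, w=110) cum 280
  y=11 (Zone I, w=40) cum 320
  y=12 (Zone III, w=10) cum 330
⇒ y* = 6

(9, 6)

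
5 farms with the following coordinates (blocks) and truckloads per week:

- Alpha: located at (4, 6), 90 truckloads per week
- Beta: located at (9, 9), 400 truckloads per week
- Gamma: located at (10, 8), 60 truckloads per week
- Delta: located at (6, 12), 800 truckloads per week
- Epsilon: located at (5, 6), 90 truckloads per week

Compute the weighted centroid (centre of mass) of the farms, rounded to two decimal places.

(6.81, 10.25)

The minimiser of Σwᵢ‖p−pᵢ‖² is the weighted centroid p* = (Σwᵢpᵢ)/(Σwᵢ).
Σwᵢ = 1440.
Σwᵢxᵢ = 90·4 + 400·9 + 60·10 + 800·6 + 90·5 = 9810.
Σwᵢyᵢ = 90·6 + 400·9 + 60·8 + 800·12 + 90·6 = 14760.
x* = 9810/1440 = 6.81, y* = 14760/1440 = 10.25.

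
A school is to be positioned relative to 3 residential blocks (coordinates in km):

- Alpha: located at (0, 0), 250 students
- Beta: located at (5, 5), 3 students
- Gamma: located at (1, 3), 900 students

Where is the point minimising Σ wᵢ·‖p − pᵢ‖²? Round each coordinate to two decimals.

(0.79, 2.35)

The minimiser of Σwᵢ‖p−pᵢ‖² is the weighted centroid p* = (Σwᵢpᵢ)/(Σwᵢ).
Σwᵢ = 1153.
Σwᵢxᵢ = 250·0 + 3·5 + 900·1 = 915.
Σwᵢyᵢ = 250·0 + 3·5 + 900·3 = 2715.
x* = 915/1153 = 0.79, y* = 2715/1153 = 2.35.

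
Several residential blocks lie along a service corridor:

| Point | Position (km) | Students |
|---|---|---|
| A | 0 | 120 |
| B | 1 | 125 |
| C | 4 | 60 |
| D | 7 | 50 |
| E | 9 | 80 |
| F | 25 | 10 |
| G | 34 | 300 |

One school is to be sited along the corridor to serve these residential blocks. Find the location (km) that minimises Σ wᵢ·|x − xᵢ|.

x = 9

For a sum of weighted absolute distances on a line, the optimum is the weighted median (not the mean). Total weight W = 745; half-weight = 372.5.
Sort by position and accumulate weight:
  km 0 (A, w=120) → cum 120
  km 1 (B, w=125) → cum 245
  km 4 (C, w=60) → cum 305
  km 7 (D, w=50) → cum 355
  km 9 (E, w=80) → cum 435  ≥ 372.5 → median here
  km 25 (F, w=10) → cum 445
  km 34 (G, w=300) → cum 745
Optimal location: km 9.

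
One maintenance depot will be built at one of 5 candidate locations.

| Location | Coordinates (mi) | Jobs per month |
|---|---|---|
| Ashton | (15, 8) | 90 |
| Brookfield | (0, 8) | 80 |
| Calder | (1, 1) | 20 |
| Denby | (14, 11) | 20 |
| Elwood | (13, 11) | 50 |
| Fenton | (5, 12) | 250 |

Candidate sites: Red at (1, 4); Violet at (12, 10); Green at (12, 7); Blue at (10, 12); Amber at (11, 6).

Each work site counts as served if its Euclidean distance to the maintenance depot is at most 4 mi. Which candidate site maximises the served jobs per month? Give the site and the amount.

Violet, covering 160

Coverage radius r = 4 mi; a point is covered iff (Δx)²+(Δy)² ≤ 4² = 16.
  Red (1, 4): covers {Calder} → 20
  Violet (12, 10): covers {Ashton, Denby, Elwood} → 160
  Green (12, 7): covers {Ashton} → 90
  Blue (10, 12): covers {Elwood} → 50
  Amber (11, 6): covers {none} → 0
Maximum coverage at Violet: 160 jobs per month.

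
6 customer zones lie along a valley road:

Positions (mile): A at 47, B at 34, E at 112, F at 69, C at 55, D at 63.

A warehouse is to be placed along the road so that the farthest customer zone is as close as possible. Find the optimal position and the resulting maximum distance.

The 1-center on a line is the midpoint of the two extreme points: leftmost at 34, rightmost at 112.
Optimal location = (34 + 112)/2 = 73; maximum distance = (112 − 34)/2 = 39.

location 73, max distance 39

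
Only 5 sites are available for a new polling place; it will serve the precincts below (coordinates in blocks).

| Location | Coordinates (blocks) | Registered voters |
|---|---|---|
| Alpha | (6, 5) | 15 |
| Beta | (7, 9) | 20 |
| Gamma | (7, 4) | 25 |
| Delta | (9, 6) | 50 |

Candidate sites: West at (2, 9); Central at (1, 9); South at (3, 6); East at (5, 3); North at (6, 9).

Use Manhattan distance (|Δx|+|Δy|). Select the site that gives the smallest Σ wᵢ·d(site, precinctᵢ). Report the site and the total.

Total weighted distance at each candidate:
  West (2, 9): total = 970
  Central (1, 9): total = 1080
  South (3, 6): total = 650
  East (5, 3): total = 630
  North (6, 9): total = 530
Minimum is at North with total 530 blocks.

North, total 530 blocks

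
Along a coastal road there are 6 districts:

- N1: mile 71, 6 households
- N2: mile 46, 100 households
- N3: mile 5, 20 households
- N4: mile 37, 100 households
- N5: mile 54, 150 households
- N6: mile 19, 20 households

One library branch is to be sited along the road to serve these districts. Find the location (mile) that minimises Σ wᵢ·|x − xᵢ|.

x = 46

For a sum of weighted absolute distances on a line, the optimum is the weighted median (not the mean). Total weight W = 396; half-weight = 198.
Sort by position and accumulate weight:
  mile 5 (N3, w=20) → cum 20
  mile 19 (N6, w=20) → cum 40
  mile 37 (N4, w=100) → cum 140
  mile 46 (N2, w=100) → cum 240  ≥ 198 → median here
  mile 54 (N5, w=150) → cum 390
  mile 71 (N1, w=6) → cum 396
Optimal location: mile 46.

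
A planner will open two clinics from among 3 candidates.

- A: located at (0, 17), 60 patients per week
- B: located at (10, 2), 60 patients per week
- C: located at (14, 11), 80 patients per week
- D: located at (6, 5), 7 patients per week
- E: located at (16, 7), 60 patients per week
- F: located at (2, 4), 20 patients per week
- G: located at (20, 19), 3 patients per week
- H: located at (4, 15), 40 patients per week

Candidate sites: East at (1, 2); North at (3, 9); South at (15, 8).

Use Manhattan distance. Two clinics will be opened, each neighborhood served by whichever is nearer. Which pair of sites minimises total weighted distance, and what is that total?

Evaluate every pair (each demand assigned to the nearer of the two):
  {North, South}: total = 2257
  {East, South}: total = 2744
  {East, North}: total = 3610
Best pair: {North, South} with total 2257.

{North, South}, total 2257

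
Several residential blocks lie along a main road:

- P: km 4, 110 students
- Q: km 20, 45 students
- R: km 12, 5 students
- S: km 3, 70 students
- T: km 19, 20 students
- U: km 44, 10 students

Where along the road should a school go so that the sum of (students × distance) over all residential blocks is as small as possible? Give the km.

For a sum of weighted absolute distances on a line, the optimum is the weighted median (not the mean). Total weight W = 260; half-weight = 130.
Sort by position and accumulate weight:
  km 3 (S, w=70) → cum 70
  km 4 (P, w=110) → cum 180  ≥ 130 → median here
  km 12 (R, w=5) → cum 185
  km 19 (T, w=20) → cum 205
  km 20 (Q, w=45) → cum 250
  km 44 (U, w=10) → cum 260
Optimal location: km 4.

x = 4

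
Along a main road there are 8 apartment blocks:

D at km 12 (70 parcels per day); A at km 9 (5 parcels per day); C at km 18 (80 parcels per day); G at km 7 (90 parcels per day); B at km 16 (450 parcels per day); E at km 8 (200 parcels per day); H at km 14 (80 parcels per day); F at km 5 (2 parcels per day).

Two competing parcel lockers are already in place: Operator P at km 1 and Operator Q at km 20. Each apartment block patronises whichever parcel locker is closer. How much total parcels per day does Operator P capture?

297

The indifferent point is the midpoint (1+20)/2 = 10.5; apartment blocks left of it (closer to Operator P at 1) go to Operator P, those right go to Operator Q.
  F at 5 (w=2) → Operator P
  G at 7 (w=90) → Operator P
  E at 8 (w=200) → Operator P
  A at 9 (w=5) → Operator P
  D at 12 (w=70) → Operator Q
  H at 14 (w=80) → Operator Q
  B at 16 (w=450) → Operator Q
  C at 18 (w=80) → Operator Q
Operator P captures 297; Operator Q captures 680.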